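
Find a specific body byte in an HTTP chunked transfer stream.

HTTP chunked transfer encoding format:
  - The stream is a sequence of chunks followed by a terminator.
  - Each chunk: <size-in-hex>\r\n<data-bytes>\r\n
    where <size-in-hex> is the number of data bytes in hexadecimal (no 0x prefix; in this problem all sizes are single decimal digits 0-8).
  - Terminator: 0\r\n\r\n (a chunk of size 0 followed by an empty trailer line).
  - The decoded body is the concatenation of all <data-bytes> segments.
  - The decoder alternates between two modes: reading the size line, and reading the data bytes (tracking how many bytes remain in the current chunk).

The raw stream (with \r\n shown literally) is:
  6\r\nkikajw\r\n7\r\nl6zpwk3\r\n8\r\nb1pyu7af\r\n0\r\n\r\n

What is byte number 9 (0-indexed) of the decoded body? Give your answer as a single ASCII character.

Chunk 1: stream[0..1]='6' size=0x6=6, data at stream[3..9]='kikajw' -> body[0..6], body so far='kikajw'
Chunk 2: stream[11..12]='7' size=0x7=7, data at stream[14..21]='l6zpwk3' -> body[6..13], body so far='kikajwl6zpwk3'
Chunk 3: stream[23..24]='8' size=0x8=8, data at stream[26..34]='b1pyu7af' -> body[13..21], body so far='kikajwl6zpwk3b1pyu7af'
Chunk 4: stream[36..37]='0' size=0 (terminator). Final body='kikajwl6zpwk3b1pyu7af' (21 bytes)
Body byte 9 = 'p'

Answer: p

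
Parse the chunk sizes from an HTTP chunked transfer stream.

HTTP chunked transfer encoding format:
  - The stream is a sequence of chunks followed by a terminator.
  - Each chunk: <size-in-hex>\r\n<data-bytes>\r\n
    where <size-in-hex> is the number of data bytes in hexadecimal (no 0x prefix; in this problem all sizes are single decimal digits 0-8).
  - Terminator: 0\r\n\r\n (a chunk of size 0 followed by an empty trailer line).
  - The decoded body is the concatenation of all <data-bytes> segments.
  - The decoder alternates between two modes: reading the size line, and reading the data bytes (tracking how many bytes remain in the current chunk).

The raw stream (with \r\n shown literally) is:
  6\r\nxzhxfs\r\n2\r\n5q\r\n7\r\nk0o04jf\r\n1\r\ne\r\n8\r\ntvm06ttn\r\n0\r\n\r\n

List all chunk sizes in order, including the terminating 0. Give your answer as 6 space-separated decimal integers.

Answer: 6 2 7 1 8 0

Derivation:
Chunk 1: stream[0..1]='6' size=0x6=6, data at stream[3..9]='xzhxfs' -> body[0..6], body so far='xzhxfs'
Chunk 2: stream[11..12]='2' size=0x2=2, data at stream[14..16]='5q' -> body[6..8], body so far='xzhxfs5q'
Chunk 3: stream[18..19]='7' size=0x7=7, data at stream[21..28]='k0o04jf' -> body[8..15], body so far='xzhxfs5qk0o04jf'
Chunk 4: stream[30..31]='1' size=0x1=1, data at stream[33..34]='e' -> body[15..16], body so far='xzhxfs5qk0o04jfe'
Chunk 5: stream[36..37]='8' size=0x8=8, data at stream[39..47]='tvm06ttn' -> body[16..24], body so far='xzhxfs5qk0o04jfetvm06ttn'
Chunk 6: stream[49..50]='0' size=0 (terminator). Final body='xzhxfs5qk0o04jfetvm06ttn' (24 bytes)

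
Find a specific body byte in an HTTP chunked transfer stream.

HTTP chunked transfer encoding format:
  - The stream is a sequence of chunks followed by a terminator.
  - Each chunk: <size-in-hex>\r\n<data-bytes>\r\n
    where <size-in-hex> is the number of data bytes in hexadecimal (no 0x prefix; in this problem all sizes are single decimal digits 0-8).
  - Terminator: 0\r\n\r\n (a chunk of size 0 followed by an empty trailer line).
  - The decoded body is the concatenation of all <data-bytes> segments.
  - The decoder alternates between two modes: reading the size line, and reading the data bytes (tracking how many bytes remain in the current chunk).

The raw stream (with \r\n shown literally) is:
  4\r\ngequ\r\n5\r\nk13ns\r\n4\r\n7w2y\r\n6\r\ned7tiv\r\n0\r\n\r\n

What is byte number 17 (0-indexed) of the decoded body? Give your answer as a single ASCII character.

Answer: i

Derivation:
Chunk 1: stream[0..1]='4' size=0x4=4, data at stream[3..7]='gequ' -> body[0..4], body so far='gequ'
Chunk 2: stream[9..10]='5' size=0x5=5, data at stream[12..17]='k13ns' -> body[4..9], body so far='gequk13ns'
Chunk 3: stream[19..20]='4' size=0x4=4, data at stream[22..26]='7w2y' -> body[9..13], body so far='gequk13ns7w2y'
Chunk 4: stream[28..29]='6' size=0x6=6, data at stream[31..37]='ed7tiv' -> body[13..19], body so far='gequk13ns7w2yed7tiv'
Chunk 5: stream[39..40]='0' size=0 (terminator). Final body='gequk13ns7w2yed7tiv' (19 bytes)
Body byte 17 = 'i'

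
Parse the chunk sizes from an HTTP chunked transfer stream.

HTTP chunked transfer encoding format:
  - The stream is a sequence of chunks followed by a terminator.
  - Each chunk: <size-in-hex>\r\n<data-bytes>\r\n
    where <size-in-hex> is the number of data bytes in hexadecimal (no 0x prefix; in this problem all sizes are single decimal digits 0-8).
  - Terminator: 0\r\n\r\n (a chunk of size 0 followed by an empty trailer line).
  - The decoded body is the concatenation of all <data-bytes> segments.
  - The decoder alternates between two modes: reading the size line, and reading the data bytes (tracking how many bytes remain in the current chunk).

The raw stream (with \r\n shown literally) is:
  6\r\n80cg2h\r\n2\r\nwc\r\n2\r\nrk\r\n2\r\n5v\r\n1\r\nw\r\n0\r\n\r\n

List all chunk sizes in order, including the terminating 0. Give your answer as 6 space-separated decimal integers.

Chunk 1: stream[0..1]='6' size=0x6=6, data at stream[3..9]='80cg2h' -> body[0..6], body so far='80cg2h'
Chunk 2: stream[11..12]='2' size=0x2=2, data at stream[14..16]='wc' -> body[6..8], body so far='80cg2hwc'
Chunk 3: stream[18..19]='2' size=0x2=2, data at stream[21..23]='rk' -> body[8..10], body so far='80cg2hwcrk'
Chunk 4: stream[25..26]='2' size=0x2=2, data at stream[28..30]='5v' -> body[10..12], body so far='80cg2hwcrk5v'
Chunk 5: stream[32..33]='1' size=0x1=1, data at stream[35..36]='w' -> body[12..13], body so far='80cg2hwcrk5vw'
Chunk 6: stream[38..39]='0' size=0 (terminator). Final body='80cg2hwcrk5vw' (13 bytes)

Answer: 6 2 2 2 1 0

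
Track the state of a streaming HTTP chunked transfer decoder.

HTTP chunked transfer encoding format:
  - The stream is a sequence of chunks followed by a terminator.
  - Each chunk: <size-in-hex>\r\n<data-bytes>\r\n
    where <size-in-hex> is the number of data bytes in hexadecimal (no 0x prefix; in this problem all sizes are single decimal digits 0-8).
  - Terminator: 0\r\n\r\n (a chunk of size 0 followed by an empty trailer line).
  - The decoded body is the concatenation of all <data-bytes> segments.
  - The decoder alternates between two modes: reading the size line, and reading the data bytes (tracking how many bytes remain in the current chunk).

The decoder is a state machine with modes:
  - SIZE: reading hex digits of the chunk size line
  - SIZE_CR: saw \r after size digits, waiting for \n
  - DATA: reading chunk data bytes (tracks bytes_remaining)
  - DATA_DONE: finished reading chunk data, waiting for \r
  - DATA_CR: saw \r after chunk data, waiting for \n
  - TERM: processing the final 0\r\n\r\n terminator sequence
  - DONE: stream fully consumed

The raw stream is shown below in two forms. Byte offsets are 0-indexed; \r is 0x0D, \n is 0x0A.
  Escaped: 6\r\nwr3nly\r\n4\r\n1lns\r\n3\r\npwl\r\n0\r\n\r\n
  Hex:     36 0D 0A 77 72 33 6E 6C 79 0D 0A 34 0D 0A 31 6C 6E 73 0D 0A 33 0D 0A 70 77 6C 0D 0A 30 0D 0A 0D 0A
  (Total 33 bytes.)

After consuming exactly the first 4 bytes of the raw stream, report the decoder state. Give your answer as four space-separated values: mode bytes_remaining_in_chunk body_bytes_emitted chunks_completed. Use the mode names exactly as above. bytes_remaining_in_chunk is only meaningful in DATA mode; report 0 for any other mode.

Answer: DATA 5 1 0

Derivation:
Byte 0 = '6': mode=SIZE remaining=0 emitted=0 chunks_done=0
Byte 1 = 0x0D: mode=SIZE_CR remaining=0 emitted=0 chunks_done=0
Byte 2 = 0x0A: mode=DATA remaining=6 emitted=0 chunks_done=0
Byte 3 = 'w': mode=DATA remaining=5 emitted=1 chunks_done=0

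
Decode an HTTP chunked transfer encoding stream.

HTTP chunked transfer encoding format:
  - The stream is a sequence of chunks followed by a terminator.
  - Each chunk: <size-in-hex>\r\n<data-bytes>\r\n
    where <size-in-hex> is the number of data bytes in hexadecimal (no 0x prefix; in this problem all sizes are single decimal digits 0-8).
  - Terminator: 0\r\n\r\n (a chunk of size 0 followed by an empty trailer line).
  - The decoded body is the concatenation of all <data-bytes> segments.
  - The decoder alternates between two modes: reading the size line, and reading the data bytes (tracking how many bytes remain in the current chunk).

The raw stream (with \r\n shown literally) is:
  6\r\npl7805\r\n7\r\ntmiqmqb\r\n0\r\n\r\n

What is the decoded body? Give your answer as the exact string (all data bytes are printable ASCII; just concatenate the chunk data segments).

Chunk 1: stream[0..1]='6' size=0x6=6, data at stream[3..9]='pl7805' -> body[0..6], body so far='pl7805'
Chunk 2: stream[11..12]='7' size=0x7=7, data at stream[14..21]='tmiqmqb' -> body[6..13], body so far='pl7805tmiqmqb'
Chunk 3: stream[23..24]='0' size=0 (terminator). Final body='pl7805tmiqmqb' (13 bytes)

Answer: pl7805tmiqmqb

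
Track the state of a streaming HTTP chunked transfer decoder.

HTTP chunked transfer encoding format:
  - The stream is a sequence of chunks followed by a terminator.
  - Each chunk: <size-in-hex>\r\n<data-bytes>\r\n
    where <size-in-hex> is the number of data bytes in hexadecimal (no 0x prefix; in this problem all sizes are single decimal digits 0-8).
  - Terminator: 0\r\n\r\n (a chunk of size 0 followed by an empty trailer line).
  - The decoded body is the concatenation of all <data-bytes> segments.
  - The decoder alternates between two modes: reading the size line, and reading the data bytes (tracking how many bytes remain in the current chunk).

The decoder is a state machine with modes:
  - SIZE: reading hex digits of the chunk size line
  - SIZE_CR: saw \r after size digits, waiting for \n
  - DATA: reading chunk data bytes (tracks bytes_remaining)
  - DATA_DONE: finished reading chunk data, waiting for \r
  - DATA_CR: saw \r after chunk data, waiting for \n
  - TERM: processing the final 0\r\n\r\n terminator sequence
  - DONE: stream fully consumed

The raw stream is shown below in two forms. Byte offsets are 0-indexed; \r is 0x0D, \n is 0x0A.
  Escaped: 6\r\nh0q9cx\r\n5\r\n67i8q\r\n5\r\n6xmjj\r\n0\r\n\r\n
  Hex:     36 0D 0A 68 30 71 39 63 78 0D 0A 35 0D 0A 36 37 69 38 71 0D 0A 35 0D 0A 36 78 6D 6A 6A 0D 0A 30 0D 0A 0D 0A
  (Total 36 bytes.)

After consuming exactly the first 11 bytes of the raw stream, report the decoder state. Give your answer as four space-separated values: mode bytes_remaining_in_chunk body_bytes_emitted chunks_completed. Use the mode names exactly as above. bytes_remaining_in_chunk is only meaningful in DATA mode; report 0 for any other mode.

Answer: SIZE 0 6 1

Derivation:
Byte 0 = '6': mode=SIZE remaining=0 emitted=0 chunks_done=0
Byte 1 = 0x0D: mode=SIZE_CR remaining=0 emitted=0 chunks_done=0
Byte 2 = 0x0A: mode=DATA remaining=6 emitted=0 chunks_done=0
Byte 3 = 'h': mode=DATA remaining=5 emitted=1 chunks_done=0
Byte 4 = '0': mode=DATA remaining=4 emitted=2 chunks_done=0
Byte 5 = 'q': mode=DATA remaining=3 emitted=3 chunks_done=0
Byte 6 = '9': mode=DATA remaining=2 emitted=4 chunks_done=0
Byte 7 = 'c': mode=DATA remaining=1 emitted=5 chunks_done=0
Byte 8 = 'x': mode=DATA_DONE remaining=0 emitted=6 chunks_done=0
Byte 9 = 0x0D: mode=DATA_CR remaining=0 emitted=6 chunks_done=0
Byte 10 = 0x0A: mode=SIZE remaining=0 emitted=6 chunks_done=1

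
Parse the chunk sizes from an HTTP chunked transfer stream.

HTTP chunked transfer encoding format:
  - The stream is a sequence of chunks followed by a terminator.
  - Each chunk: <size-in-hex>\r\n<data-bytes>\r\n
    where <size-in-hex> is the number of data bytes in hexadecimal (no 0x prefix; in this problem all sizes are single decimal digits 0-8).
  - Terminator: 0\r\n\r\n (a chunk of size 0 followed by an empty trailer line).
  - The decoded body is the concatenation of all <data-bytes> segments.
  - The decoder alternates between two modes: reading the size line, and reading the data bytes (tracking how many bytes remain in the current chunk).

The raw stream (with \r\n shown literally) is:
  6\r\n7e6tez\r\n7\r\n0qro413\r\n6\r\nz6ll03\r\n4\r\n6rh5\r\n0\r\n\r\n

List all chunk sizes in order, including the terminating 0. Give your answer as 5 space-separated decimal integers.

Answer: 6 7 6 4 0

Derivation:
Chunk 1: stream[0..1]='6' size=0x6=6, data at stream[3..9]='7e6tez' -> body[0..6], body so far='7e6tez'
Chunk 2: stream[11..12]='7' size=0x7=7, data at stream[14..21]='0qro413' -> body[6..13], body so far='7e6tez0qro413'
Chunk 3: stream[23..24]='6' size=0x6=6, data at stream[26..32]='z6ll03' -> body[13..19], body so far='7e6tez0qro413z6ll03'
Chunk 4: stream[34..35]='4' size=0x4=4, data at stream[37..41]='6rh5' -> body[19..23], body so far='7e6tez0qro413z6ll036rh5'
Chunk 5: stream[43..44]='0' size=0 (terminator). Final body='7e6tez0qro413z6ll036rh5' (23 bytes)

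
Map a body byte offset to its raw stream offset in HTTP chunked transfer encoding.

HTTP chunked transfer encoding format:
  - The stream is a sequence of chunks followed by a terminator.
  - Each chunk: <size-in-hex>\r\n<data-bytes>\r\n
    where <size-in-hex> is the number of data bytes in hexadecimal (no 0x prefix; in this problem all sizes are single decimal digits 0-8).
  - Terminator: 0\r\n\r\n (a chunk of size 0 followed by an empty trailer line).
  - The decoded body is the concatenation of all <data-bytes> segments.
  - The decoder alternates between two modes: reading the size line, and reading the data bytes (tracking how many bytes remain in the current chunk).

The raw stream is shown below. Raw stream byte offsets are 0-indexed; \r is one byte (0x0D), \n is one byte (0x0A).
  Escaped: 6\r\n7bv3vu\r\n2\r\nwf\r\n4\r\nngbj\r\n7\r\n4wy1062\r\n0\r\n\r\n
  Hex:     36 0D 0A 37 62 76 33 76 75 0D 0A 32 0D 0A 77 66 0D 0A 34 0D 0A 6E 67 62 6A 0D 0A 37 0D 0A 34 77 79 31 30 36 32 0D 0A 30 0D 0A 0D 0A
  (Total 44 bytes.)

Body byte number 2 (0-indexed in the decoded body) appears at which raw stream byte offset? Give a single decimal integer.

Answer: 5

Derivation:
Chunk 1: stream[0..1]='6' size=0x6=6, data at stream[3..9]='7bv3vu' -> body[0..6], body so far='7bv3vu'
Chunk 2: stream[11..12]='2' size=0x2=2, data at stream[14..16]='wf' -> body[6..8], body so far='7bv3vuwf'
Chunk 3: stream[18..19]='4' size=0x4=4, data at stream[21..25]='ngbj' -> body[8..12], body so far='7bv3vuwfngbj'
Chunk 4: stream[27..28]='7' size=0x7=7, data at stream[30..37]='4wy1062' -> body[12..19], body so far='7bv3vuwfngbj4wy1062'
Chunk 5: stream[39..40]='0' size=0 (terminator). Final body='7bv3vuwfngbj4wy1062' (19 bytes)
Body byte 2 at stream offset 5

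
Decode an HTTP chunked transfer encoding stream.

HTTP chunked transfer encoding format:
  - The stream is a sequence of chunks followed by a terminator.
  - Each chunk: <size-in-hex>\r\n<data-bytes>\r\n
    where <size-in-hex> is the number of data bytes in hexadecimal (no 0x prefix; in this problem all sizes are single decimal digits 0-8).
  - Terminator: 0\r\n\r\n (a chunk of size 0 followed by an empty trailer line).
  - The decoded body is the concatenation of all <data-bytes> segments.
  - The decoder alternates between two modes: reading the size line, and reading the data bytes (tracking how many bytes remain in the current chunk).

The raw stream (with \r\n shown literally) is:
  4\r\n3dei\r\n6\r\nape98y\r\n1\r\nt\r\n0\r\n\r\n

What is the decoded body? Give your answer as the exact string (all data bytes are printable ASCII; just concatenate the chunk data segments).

Answer: 3deiape98yt

Derivation:
Chunk 1: stream[0..1]='4' size=0x4=4, data at stream[3..7]='3dei' -> body[0..4], body so far='3dei'
Chunk 2: stream[9..10]='6' size=0x6=6, data at stream[12..18]='ape98y' -> body[4..10], body so far='3deiape98y'
Chunk 3: stream[20..21]='1' size=0x1=1, data at stream[23..24]='t' -> body[10..11], body so far='3deiape98yt'
Chunk 4: stream[26..27]='0' size=0 (terminator). Final body='3deiape98yt' (11 bytes)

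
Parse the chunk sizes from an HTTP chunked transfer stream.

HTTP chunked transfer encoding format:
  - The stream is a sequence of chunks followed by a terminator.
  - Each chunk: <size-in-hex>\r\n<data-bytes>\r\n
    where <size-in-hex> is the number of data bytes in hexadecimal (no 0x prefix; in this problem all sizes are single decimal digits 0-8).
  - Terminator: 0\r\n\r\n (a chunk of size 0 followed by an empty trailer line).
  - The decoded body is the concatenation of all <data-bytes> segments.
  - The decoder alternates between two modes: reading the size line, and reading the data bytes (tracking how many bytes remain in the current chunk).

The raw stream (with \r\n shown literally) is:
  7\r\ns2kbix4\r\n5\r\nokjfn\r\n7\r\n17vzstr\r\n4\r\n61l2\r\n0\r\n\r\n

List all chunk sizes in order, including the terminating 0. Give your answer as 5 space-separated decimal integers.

Chunk 1: stream[0..1]='7' size=0x7=7, data at stream[3..10]='s2kbix4' -> body[0..7], body so far='s2kbix4'
Chunk 2: stream[12..13]='5' size=0x5=5, data at stream[15..20]='okjfn' -> body[7..12], body so far='s2kbix4okjfn'
Chunk 3: stream[22..23]='7' size=0x7=7, data at stream[25..32]='17vzstr' -> body[12..19], body so far='s2kbix4okjfn17vzstr'
Chunk 4: stream[34..35]='4' size=0x4=4, data at stream[37..41]='61l2' -> body[19..23], body so far='s2kbix4okjfn17vzstr61l2'
Chunk 5: stream[43..44]='0' size=0 (terminator). Final body='s2kbix4okjfn17vzstr61l2' (23 bytes)

Answer: 7 5 7 4 0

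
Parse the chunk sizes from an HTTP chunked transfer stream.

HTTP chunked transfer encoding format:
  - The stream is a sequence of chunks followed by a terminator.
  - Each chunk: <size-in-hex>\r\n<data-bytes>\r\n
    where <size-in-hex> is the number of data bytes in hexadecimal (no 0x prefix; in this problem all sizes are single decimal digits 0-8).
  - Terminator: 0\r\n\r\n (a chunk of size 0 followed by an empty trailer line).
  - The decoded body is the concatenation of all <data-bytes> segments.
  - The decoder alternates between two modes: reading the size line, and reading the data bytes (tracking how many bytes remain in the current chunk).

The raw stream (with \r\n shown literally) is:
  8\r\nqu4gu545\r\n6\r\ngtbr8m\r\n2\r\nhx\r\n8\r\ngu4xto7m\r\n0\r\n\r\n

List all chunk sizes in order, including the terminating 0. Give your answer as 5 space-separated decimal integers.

Chunk 1: stream[0..1]='8' size=0x8=8, data at stream[3..11]='qu4gu545' -> body[0..8], body so far='qu4gu545'
Chunk 2: stream[13..14]='6' size=0x6=6, data at stream[16..22]='gtbr8m' -> body[8..14], body so far='qu4gu545gtbr8m'
Chunk 3: stream[24..25]='2' size=0x2=2, data at stream[27..29]='hx' -> body[14..16], body so far='qu4gu545gtbr8mhx'
Chunk 4: stream[31..32]='8' size=0x8=8, data at stream[34..42]='gu4xto7m' -> body[16..24], body so far='qu4gu545gtbr8mhxgu4xto7m'
Chunk 5: stream[44..45]='0' size=0 (terminator). Final body='qu4gu545gtbr8mhxgu4xto7m' (24 bytes)

Answer: 8 6 2 8 0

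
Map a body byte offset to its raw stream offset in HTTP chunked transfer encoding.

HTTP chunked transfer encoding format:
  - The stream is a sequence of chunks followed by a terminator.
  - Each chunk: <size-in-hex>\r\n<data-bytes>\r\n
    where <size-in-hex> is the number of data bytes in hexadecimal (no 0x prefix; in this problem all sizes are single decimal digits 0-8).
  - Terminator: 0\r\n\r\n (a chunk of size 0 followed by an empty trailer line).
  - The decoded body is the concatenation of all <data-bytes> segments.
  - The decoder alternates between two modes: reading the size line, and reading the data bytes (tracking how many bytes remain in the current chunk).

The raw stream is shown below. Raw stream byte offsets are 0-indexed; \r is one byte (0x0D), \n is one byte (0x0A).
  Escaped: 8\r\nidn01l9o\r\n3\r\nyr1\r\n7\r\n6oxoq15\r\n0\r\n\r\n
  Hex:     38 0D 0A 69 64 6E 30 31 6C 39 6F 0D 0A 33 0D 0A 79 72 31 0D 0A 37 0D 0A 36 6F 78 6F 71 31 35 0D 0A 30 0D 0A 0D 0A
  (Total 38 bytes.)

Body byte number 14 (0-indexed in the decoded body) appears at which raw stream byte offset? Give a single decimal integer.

Answer: 27

Derivation:
Chunk 1: stream[0..1]='8' size=0x8=8, data at stream[3..11]='idn01l9o' -> body[0..8], body so far='idn01l9o'
Chunk 2: stream[13..14]='3' size=0x3=3, data at stream[16..19]='yr1' -> body[8..11], body so far='idn01l9oyr1'
Chunk 3: stream[21..22]='7' size=0x7=7, data at stream[24..31]='6oxoq15' -> body[11..18], body so far='idn01l9oyr16oxoq15'
Chunk 4: stream[33..34]='0' size=0 (terminator). Final body='idn01l9oyr16oxoq15' (18 bytes)
Body byte 14 at stream offset 27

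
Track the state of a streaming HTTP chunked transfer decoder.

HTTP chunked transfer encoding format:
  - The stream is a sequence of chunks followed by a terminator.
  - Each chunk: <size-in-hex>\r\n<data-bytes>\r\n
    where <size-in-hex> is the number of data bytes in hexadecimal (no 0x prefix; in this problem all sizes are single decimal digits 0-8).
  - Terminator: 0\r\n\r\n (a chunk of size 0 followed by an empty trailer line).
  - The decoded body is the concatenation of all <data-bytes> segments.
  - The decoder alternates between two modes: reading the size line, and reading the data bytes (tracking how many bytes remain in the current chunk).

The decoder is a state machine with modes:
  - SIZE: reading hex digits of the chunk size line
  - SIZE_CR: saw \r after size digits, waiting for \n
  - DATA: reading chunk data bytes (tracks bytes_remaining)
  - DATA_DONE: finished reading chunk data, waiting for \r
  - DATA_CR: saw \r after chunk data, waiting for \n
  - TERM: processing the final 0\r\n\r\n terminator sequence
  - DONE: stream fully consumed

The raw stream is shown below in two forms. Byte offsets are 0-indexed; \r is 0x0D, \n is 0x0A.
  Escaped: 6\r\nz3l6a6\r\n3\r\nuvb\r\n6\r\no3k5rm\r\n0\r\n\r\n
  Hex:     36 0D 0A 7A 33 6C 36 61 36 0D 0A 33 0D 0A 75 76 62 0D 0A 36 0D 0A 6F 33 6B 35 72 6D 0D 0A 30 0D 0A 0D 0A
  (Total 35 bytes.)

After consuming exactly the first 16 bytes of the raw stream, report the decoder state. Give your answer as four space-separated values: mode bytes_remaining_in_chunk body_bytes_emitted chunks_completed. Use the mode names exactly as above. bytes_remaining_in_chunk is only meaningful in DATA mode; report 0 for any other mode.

Byte 0 = '6': mode=SIZE remaining=0 emitted=0 chunks_done=0
Byte 1 = 0x0D: mode=SIZE_CR remaining=0 emitted=0 chunks_done=0
Byte 2 = 0x0A: mode=DATA remaining=6 emitted=0 chunks_done=0
Byte 3 = 'z': mode=DATA remaining=5 emitted=1 chunks_done=0
Byte 4 = '3': mode=DATA remaining=4 emitted=2 chunks_done=0
Byte 5 = 'l': mode=DATA remaining=3 emitted=3 chunks_done=0
Byte 6 = '6': mode=DATA remaining=2 emitted=4 chunks_done=0
Byte 7 = 'a': mode=DATA remaining=1 emitted=5 chunks_done=0
Byte 8 = '6': mode=DATA_DONE remaining=0 emitted=6 chunks_done=0
Byte 9 = 0x0D: mode=DATA_CR remaining=0 emitted=6 chunks_done=0
Byte 10 = 0x0A: mode=SIZE remaining=0 emitted=6 chunks_done=1
Byte 11 = '3': mode=SIZE remaining=0 emitted=6 chunks_done=1
Byte 12 = 0x0D: mode=SIZE_CR remaining=0 emitted=6 chunks_done=1
Byte 13 = 0x0A: mode=DATA remaining=3 emitted=6 chunks_done=1
Byte 14 = 'u': mode=DATA remaining=2 emitted=7 chunks_done=1
Byte 15 = 'v': mode=DATA remaining=1 emitted=8 chunks_done=1

Answer: DATA 1 8 1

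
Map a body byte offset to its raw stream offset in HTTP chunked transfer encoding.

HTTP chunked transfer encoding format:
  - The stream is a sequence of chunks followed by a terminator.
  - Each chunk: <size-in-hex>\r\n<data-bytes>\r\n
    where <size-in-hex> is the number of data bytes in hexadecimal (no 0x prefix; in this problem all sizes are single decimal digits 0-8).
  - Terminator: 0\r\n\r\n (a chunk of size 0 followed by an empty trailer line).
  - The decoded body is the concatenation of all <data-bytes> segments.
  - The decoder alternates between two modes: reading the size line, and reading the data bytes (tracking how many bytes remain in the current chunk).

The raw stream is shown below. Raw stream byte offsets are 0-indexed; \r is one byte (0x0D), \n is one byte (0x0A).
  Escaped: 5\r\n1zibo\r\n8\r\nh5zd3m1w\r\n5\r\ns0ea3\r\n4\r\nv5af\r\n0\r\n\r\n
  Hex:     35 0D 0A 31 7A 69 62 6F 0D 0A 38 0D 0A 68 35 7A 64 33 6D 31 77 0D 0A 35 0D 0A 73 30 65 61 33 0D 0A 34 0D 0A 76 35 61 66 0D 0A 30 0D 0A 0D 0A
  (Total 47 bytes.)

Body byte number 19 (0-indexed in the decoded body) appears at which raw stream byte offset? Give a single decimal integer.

Chunk 1: stream[0..1]='5' size=0x5=5, data at stream[3..8]='1zibo' -> body[0..5], body so far='1zibo'
Chunk 2: stream[10..11]='8' size=0x8=8, data at stream[13..21]='h5zd3m1w' -> body[5..13], body so far='1ziboh5zd3m1w'
Chunk 3: stream[23..24]='5' size=0x5=5, data at stream[26..31]='s0ea3' -> body[13..18], body so far='1ziboh5zd3m1ws0ea3'
Chunk 4: stream[33..34]='4' size=0x4=4, data at stream[36..40]='v5af' -> body[18..22], body so far='1ziboh5zd3m1ws0ea3v5af'
Chunk 5: stream[42..43]='0' size=0 (terminator). Final body='1ziboh5zd3m1ws0ea3v5af' (22 bytes)
Body byte 19 at stream offset 37

Answer: 37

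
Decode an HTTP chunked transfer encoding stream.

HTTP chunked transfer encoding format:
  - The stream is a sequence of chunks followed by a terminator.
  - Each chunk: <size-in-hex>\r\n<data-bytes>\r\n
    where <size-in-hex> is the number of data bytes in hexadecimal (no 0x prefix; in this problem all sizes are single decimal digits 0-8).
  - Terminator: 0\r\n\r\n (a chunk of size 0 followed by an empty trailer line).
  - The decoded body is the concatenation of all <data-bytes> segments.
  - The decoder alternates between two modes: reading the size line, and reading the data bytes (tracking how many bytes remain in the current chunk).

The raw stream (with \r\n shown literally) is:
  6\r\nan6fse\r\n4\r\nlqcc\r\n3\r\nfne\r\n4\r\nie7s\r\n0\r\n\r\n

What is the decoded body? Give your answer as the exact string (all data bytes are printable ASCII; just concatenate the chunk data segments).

Chunk 1: stream[0..1]='6' size=0x6=6, data at stream[3..9]='an6fse' -> body[0..6], body so far='an6fse'
Chunk 2: stream[11..12]='4' size=0x4=4, data at stream[14..18]='lqcc' -> body[6..10], body so far='an6fselqcc'
Chunk 3: stream[20..21]='3' size=0x3=3, data at stream[23..26]='fne' -> body[10..13], body so far='an6fselqccfne'
Chunk 4: stream[28..29]='4' size=0x4=4, data at stream[31..35]='ie7s' -> body[13..17], body so far='an6fselqccfneie7s'
Chunk 5: stream[37..38]='0' size=0 (terminator). Final body='an6fselqccfneie7s' (17 bytes)

Answer: an6fselqccfneie7s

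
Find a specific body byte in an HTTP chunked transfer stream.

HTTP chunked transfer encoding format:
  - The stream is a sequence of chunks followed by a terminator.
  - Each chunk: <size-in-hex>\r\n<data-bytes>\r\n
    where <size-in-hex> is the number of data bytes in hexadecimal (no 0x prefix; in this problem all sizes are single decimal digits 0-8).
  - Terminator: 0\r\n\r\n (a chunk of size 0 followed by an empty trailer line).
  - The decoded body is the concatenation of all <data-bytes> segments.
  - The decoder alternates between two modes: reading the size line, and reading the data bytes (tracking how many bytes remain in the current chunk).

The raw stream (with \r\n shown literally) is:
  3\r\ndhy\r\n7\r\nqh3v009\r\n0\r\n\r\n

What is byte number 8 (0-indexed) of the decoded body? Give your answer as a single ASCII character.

Answer: 0

Derivation:
Chunk 1: stream[0..1]='3' size=0x3=3, data at stream[3..6]='dhy' -> body[0..3], body so far='dhy'
Chunk 2: stream[8..9]='7' size=0x7=7, data at stream[11..18]='qh3v009' -> body[3..10], body so far='dhyqh3v009'
Chunk 3: stream[20..21]='0' size=0 (terminator). Final body='dhyqh3v009' (10 bytes)
Body byte 8 = '0'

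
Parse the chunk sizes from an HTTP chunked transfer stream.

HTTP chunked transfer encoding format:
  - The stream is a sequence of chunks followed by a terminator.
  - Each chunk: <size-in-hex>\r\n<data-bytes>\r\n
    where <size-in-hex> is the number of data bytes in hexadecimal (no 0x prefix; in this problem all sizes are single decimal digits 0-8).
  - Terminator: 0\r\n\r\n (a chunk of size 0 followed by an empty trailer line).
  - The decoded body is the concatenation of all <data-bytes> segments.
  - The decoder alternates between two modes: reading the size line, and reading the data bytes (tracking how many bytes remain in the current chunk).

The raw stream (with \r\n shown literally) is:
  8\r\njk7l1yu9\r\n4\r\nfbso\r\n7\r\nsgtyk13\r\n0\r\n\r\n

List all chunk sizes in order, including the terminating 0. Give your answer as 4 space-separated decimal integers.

Answer: 8 4 7 0

Derivation:
Chunk 1: stream[0..1]='8' size=0x8=8, data at stream[3..11]='jk7l1yu9' -> body[0..8], body so far='jk7l1yu9'
Chunk 2: stream[13..14]='4' size=0x4=4, data at stream[16..20]='fbso' -> body[8..12], body so far='jk7l1yu9fbso'
Chunk 3: stream[22..23]='7' size=0x7=7, data at stream[25..32]='sgtyk13' -> body[12..19], body so far='jk7l1yu9fbsosgtyk13'
Chunk 4: stream[34..35]='0' size=0 (terminator). Final body='jk7l1yu9fbsosgtyk13' (19 bytes)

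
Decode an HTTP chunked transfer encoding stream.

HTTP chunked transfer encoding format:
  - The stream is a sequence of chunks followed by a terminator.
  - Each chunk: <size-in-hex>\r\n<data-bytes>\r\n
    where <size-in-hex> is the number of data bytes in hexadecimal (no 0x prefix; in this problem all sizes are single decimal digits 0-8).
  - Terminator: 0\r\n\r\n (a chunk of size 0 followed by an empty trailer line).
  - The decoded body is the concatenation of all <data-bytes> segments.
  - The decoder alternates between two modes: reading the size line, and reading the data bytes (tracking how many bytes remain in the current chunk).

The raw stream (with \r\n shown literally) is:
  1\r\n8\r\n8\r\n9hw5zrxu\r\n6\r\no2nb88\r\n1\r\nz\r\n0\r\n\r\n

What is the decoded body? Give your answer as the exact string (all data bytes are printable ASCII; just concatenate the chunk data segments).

Answer: 89hw5zrxuo2nb88z

Derivation:
Chunk 1: stream[0..1]='1' size=0x1=1, data at stream[3..4]='8' -> body[0..1], body so far='8'
Chunk 2: stream[6..7]='8' size=0x8=8, data at stream[9..17]='9hw5zrxu' -> body[1..9], body so far='89hw5zrxu'
Chunk 3: stream[19..20]='6' size=0x6=6, data at stream[22..28]='o2nb88' -> body[9..15], body so far='89hw5zrxuo2nb88'
Chunk 4: stream[30..31]='1' size=0x1=1, data at stream[33..34]='z' -> body[15..16], body so far='89hw5zrxuo2nb88z'
Chunk 5: stream[36..37]='0' size=0 (terminator). Final body='89hw5zrxuo2nb88z' (16 bytes)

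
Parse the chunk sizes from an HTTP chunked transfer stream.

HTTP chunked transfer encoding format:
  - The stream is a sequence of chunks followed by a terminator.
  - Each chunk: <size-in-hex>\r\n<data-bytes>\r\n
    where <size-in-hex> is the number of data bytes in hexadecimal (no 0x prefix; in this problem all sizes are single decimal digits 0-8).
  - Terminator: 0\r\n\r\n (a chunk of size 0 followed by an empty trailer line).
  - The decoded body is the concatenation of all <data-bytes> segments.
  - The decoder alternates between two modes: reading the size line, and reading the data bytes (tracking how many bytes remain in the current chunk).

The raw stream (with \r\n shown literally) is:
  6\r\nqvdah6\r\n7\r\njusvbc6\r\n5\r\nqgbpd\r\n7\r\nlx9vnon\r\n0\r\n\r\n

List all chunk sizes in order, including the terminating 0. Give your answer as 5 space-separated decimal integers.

Answer: 6 7 5 7 0

Derivation:
Chunk 1: stream[0..1]='6' size=0x6=6, data at stream[3..9]='qvdah6' -> body[0..6], body so far='qvdah6'
Chunk 2: stream[11..12]='7' size=0x7=7, data at stream[14..21]='jusvbc6' -> body[6..13], body so far='qvdah6jusvbc6'
Chunk 3: stream[23..24]='5' size=0x5=5, data at stream[26..31]='qgbpd' -> body[13..18], body so far='qvdah6jusvbc6qgbpd'
Chunk 4: stream[33..34]='7' size=0x7=7, data at stream[36..43]='lx9vnon' -> body[18..25], body so far='qvdah6jusvbc6qgbpdlx9vnon'
Chunk 5: stream[45..46]='0' size=0 (terminator). Final body='qvdah6jusvbc6qgbpdlx9vnon' (25 bytes)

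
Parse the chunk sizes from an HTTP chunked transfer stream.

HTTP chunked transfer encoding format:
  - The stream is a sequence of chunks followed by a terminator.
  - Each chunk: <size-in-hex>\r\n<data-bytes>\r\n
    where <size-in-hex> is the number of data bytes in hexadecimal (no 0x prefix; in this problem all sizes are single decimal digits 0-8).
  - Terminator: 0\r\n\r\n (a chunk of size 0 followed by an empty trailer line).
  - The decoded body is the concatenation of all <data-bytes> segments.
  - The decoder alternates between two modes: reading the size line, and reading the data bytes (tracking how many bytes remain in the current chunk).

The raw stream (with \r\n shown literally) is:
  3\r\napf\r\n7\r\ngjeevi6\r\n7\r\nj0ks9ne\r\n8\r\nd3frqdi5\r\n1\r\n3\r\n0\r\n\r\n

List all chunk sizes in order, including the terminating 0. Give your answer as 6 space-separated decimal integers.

Answer: 3 7 7 8 1 0

Derivation:
Chunk 1: stream[0..1]='3' size=0x3=3, data at stream[3..6]='apf' -> body[0..3], body so far='apf'
Chunk 2: stream[8..9]='7' size=0x7=7, data at stream[11..18]='gjeevi6' -> body[3..10], body so far='apfgjeevi6'
Chunk 3: stream[20..21]='7' size=0x7=7, data at stream[23..30]='j0ks9ne' -> body[10..17], body so far='apfgjeevi6j0ks9ne'
Chunk 4: stream[32..33]='8' size=0x8=8, data at stream[35..43]='d3frqdi5' -> body[17..25], body so far='apfgjeevi6j0ks9ned3frqdi5'
Chunk 5: stream[45..46]='1' size=0x1=1, data at stream[48..49]='3' -> body[25..26], body so far='apfgjeevi6j0ks9ned3frqdi53'
Chunk 6: stream[51..52]='0' size=0 (terminator). Final body='apfgjeevi6j0ks9ned3frqdi53' (26 bytes)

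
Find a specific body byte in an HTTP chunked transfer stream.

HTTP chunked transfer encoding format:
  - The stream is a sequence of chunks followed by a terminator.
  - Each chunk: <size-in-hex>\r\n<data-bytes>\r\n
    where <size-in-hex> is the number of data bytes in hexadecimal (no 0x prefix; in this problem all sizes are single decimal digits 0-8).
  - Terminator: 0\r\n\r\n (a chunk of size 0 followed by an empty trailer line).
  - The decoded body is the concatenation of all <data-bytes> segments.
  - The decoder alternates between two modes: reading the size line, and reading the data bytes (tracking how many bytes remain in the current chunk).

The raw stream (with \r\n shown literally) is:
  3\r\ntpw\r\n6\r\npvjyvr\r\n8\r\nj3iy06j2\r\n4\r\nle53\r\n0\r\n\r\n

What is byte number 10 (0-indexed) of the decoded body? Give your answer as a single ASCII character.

Answer: 3

Derivation:
Chunk 1: stream[0..1]='3' size=0x3=3, data at stream[3..6]='tpw' -> body[0..3], body so far='tpw'
Chunk 2: stream[8..9]='6' size=0x6=6, data at stream[11..17]='pvjyvr' -> body[3..9], body so far='tpwpvjyvr'
Chunk 3: stream[19..20]='8' size=0x8=8, data at stream[22..30]='j3iy06j2' -> body[9..17], body so far='tpwpvjyvrj3iy06j2'
Chunk 4: stream[32..33]='4' size=0x4=4, data at stream[35..39]='le53' -> body[17..21], body so far='tpwpvjyvrj3iy06j2le53'
Chunk 5: stream[41..42]='0' size=0 (terminator). Final body='tpwpvjyvrj3iy06j2le53' (21 bytes)
Body byte 10 = '3'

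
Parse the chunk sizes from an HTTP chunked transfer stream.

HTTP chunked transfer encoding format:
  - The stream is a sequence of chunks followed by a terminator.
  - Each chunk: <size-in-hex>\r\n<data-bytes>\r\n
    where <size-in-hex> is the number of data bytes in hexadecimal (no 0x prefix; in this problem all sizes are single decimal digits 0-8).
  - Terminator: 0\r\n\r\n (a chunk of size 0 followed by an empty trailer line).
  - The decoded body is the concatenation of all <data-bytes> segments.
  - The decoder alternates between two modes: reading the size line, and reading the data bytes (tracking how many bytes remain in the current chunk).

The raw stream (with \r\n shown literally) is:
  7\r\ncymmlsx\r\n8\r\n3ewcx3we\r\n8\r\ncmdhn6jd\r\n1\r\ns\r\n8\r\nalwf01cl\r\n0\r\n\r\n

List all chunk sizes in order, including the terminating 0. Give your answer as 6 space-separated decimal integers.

Chunk 1: stream[0..1]='7' size=0x7=7, data at stream[3..10]='cymmlsx' -> body[0..7], body so far='cymmlsx'
Chunk 2: stream[12..13]='8' size=0x8=8, data at stream[15..23]='3ewcx3we' -> body[7..15], body so far='cymmlsx3ewcx3we'
Chunk 3: stream[25..26]='8' size=0x8=8, data at stream[28..36]='cmdhn6jd' -> body[15..23], body so far='cymmlsx3ewcx3wecmdhn6jd'
Chunk 4: stream[38..39]='1' size=0x1=1, data at stream[41..42]='s' -> body[23..24], body so far='cymmlsx3ewcx3wecmdhn6jds'
Chunk 5: stream[44..45]='8' size=0x8=8, data at stream[47..55]='alwf01cl' -> body[24..32], body so far='cymmlsx3ewcx3wecmdhn6jdsalwf01cl'
Chunk 6: stream[57..58]='0' size=0 (terminator). Final body='cymmlsx3ewcx3wecmdhn6jdsalwf01cl' (32 bytes)

Answer: 7 8 8 1 8 0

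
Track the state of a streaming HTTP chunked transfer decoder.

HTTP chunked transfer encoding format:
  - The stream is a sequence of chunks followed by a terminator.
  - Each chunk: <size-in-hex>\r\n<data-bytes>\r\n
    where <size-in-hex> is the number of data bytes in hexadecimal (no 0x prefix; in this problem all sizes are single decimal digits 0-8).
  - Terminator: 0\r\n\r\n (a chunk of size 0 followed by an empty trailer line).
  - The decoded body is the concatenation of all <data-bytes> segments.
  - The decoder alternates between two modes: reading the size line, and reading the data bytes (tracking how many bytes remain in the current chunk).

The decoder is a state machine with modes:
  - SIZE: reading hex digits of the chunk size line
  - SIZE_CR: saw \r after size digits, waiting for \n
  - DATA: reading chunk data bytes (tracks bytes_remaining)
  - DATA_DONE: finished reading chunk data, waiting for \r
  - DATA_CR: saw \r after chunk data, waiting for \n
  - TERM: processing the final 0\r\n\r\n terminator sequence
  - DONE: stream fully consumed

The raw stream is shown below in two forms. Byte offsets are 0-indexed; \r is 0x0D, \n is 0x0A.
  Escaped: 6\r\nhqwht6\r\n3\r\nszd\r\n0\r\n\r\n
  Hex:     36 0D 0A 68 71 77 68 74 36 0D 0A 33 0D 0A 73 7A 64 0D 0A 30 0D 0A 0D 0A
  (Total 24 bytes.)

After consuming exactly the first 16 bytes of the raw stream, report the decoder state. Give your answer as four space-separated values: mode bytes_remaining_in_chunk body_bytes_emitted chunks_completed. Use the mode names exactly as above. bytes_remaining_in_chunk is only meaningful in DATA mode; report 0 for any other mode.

Byte 0 = '6': mode=SIZE remaining=0 emitted=0 chunks_done=0
Byte 1 = 0x0D: mode=SIZE_CR remaining=0 emitted=0 chunks_done=0
Byte 2 = 0x0A: mode=DATA remaining=6 emitted=0 chunks_done=0
Byte 3 = 'h': mode=DATA remaining=5 emitted=1 chunks_done=0
Byte 4 = 'q': mode=DATA remaining=4 emitted=2 chunks_done=0
Byte 5 = 'w': mode=DATA remaining=3 emitted=3 chunks_done=0
Byte 6 = 'h': mode=DATA remaining=2 emitted=4 chunks_done=0
Byte 7 = 't': mode=DATA remaining=1 emitted=5 chunks_done=0
Byte 8 = '6': mode=DATA_DONE remaining=0 emitted=6 chunks_done=0
Byte 9 = 0x0D: mode=DATA_CR remaining=0 emitted=6 chunks_done=0
Byte 10 = 0x0A: mode=SIZE remaining=0 emitted=6 chunks_done=1
Byte 11 = '3': mode=SIZE remaining=0 emitted=6 chunks_done=1
Byte 12 = 0x0D: mode=SIZE_CR remaining=0 emitted=6 chunks_done=1
Byte 13 = 0x0A: mode=DATA remaining=3 emitted=6 chunks_done=1
Byte 14 = 's': mode=DATA remaining=2 emitted=7 chunks_done=1
Byte 15 = 'z': mode=DATA remaining=1 emitted=8 chunks_done=1

Answer: DATA 1 8 1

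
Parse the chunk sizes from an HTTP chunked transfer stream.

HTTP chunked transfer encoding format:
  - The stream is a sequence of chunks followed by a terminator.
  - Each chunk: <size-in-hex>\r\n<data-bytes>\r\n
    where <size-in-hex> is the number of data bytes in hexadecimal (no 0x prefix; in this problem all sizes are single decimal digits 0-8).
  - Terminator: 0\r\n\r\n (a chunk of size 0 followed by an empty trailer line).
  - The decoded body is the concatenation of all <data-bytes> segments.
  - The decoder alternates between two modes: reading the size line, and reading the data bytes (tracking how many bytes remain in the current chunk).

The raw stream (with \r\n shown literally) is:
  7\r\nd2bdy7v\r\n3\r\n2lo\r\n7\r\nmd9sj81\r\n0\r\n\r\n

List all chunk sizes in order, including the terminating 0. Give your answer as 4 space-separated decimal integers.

Chunk 1: stream[0..1]='7' size=0x7=7, data at stream[3..10]='d2bdy7v' -> body[0..7], body so far='d2bdy7v'
Chunk 2: stream[12..13]='3' size=0x3=3, data at stream[15..18]='2lo' -> body[7..10], body so far='d2bdy7v2lo'
Chunk 3: stream[20..21]='7' size=0x7=7, data at stream[23..30]='md9sj81' -> body[10..17], body so far='d2bdy7v2lomd9sj81'
Chunk 4: stream[32..33]='0' size=0 (terminator). Final body='d2bdy7v2lomd9sj81' (17 bytes)

Answer: 7 3 7 0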